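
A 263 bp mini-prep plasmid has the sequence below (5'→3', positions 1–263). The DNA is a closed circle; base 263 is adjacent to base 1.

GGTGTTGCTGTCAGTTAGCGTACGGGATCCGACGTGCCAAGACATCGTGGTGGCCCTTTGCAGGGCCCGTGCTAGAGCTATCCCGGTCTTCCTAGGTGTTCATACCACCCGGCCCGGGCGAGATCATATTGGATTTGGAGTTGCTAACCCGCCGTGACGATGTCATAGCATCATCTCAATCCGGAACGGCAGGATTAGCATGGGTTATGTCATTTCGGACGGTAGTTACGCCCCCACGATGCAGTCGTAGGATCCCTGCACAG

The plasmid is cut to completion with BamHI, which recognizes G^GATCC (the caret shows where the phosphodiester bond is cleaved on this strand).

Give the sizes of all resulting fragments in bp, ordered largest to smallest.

BamHI sites (GGATCC) start at positions 25, 250.
BamHI cuts after the first base of each site, so after positions 25, 250.
Circular molecule, 2 cuts → 2 fragments:
  26–250 → 225 bp
  251–263 then 1–25 → 13 + 25 = 38 bp
Sorted largest to smallest: 225, 38 bp.

225, 38 bp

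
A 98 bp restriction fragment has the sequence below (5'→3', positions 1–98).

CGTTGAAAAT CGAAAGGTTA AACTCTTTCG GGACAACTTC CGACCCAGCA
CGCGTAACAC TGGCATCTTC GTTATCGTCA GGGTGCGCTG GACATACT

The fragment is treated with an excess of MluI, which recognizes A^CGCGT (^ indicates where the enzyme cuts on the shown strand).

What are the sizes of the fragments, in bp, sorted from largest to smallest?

50, 48 bp

The MluI site (ACGCGT) starts at position 50.
MluI cuts after the first base of each site, so after position 50.
Linear molecule, 1 cut → 2 fragments:
  1–50 → 50 bp
  51–98 → 48 bp
Sorted largest to smallest: 50, 48 bp.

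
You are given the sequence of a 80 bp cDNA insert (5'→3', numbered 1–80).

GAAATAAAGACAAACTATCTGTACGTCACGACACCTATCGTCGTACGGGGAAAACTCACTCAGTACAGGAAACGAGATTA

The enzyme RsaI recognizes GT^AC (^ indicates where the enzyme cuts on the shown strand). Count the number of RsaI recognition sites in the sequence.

3

GTAC occurs starting at positions 21, 43, 63.
RsaI cuts at 3 sites.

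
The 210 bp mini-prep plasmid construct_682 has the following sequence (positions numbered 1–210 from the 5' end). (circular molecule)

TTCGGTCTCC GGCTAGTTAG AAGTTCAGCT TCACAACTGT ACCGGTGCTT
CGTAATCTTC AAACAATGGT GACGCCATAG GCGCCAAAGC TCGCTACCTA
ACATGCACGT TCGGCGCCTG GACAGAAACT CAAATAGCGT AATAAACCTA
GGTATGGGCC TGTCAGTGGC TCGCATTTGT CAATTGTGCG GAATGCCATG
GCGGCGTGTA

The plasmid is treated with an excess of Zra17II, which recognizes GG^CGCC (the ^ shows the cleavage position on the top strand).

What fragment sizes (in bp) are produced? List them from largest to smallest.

Zra17II sites (GGCGCC) start at positions 80, 113.
Zra17II cuts after base 2 of each site, so after positions 81, 114.
Circular molecule, 2 cuts → 2 fragments:
  82–114 → 33 bp
  115–210 then 1–81 → 96 + 81 = 177 bp
Sorted largest to smallest: 177, 33 bp.

177, 33 bp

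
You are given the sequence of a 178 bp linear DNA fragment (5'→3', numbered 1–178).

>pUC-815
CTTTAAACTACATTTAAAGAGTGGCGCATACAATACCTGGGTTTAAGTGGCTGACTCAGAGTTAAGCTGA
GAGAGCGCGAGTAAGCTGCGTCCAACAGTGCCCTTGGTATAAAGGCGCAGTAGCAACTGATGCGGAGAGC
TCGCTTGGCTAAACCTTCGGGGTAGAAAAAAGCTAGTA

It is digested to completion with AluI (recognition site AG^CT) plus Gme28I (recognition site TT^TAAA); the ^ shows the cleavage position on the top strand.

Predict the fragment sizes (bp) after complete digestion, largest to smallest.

54, 52, 33, 19, 11, 6, 3 bp

AluI sites (AGCT) start at positions 65, 84, 138, 171.
AluI cuts after base 2 of each site, so after positions 66, 85, 139, 172.
Gme28I sites (TTTAAA) start at positions 2, 13.
Gme28I cuts after base 2 of each site, so after positions 3, 14.
Combined cut positions: 3, 14, 66, 85, 139, 172.
Linear molecule, 6 cuts → 7 fragments:
  1–3 → 3 bp
  4–14 → 11 bp
  15–66 → 52 bp
  67–85 → 19 bp
  86–139 → 54 bp
  140–172 → 33 bp
  173–178 → 6 bp
Sorted largest to smallest: 54, 52, 33, 19, 11, 6, 3 bp.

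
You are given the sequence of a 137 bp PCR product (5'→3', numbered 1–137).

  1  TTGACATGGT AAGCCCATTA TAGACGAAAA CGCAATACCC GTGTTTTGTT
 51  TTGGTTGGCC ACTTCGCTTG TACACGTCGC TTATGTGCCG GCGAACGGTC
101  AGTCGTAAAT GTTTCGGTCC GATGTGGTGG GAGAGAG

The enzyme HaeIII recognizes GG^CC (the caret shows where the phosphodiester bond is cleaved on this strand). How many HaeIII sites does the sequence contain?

GGCC occurs starting at position 57.
HaeIII cuts at 1 site.

1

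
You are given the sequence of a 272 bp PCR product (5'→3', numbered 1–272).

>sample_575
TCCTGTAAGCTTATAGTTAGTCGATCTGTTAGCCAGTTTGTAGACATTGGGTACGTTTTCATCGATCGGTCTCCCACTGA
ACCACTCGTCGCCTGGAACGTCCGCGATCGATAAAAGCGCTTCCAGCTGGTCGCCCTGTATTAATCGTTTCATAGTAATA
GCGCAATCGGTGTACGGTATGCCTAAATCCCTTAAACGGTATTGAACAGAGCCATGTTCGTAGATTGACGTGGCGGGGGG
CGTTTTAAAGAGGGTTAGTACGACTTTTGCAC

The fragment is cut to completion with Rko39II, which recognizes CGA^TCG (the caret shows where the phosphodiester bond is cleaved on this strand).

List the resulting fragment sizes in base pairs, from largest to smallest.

Rko39II sites (CGATCG) start at positions 63, 105.
Rko39II cuts after base 3 of each site, so after positions 65, 107.
Linear molecule, 2 cuts → 3 fragments:
  1–65 → 65 bp
  66–107 → 42 bp
  108–272 → 165 bp
Sorted largest to smallest: 165, 65, 42 bp.

165, 65, 42 bp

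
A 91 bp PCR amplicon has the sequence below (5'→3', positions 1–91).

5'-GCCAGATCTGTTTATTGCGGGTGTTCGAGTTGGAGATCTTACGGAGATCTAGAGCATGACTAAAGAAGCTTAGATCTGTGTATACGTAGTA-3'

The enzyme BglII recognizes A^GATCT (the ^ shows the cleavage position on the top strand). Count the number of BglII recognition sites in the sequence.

4

AGATCT occurs starting at positions 4, 34, 45, 72.
BglII cuts at 4 sites.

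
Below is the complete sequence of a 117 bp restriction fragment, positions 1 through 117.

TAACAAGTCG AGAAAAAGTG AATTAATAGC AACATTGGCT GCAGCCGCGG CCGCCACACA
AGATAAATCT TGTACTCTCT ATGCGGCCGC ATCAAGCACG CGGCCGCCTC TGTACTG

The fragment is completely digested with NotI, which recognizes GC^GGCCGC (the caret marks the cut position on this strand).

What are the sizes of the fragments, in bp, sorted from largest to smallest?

NotI sites (GCGGCCGC) start at positions 47, 83, 100.
NotI cuts after base 2 of each site, so after positions 48, 84, 101.
Linear molecule, 3 cuts → 4 fragments:
  1–48 → 48 bp
  49–84 → 36 bp
  85–101 → 17 bp
  102–117 → 16 bp
Sorted largest to smallest: 48, 36, 17, 16 bp.

48, 36, 17, 16 bp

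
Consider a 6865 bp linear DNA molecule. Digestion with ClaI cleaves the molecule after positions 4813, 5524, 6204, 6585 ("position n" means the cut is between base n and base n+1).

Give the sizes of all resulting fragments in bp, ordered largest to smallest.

4813, 711, 680, 381, 280 bp

Linear molecule, 4 cuts → 5 fragments:
  4813 − 0 = 4813 bp
  5524 − 4813 = 711 bp
  6204 − 5524 = 680 bp
  6585 − 6204 = 381 bp
  6865 − 6585 = 280 bp
Sorted largest to smallest: 4813, 711, 680, 381, 280 bp.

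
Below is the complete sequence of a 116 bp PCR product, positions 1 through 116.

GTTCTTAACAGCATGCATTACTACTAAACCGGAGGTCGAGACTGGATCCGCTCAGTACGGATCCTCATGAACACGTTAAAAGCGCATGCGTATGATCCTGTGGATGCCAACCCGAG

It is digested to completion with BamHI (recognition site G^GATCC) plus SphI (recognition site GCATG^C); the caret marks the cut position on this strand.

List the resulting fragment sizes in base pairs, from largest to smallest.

29, 29, 28, 15, 15 bp

BamHI sites (GGATCC) start at positions 44, 59.
BamHI cuts after the first base of each site, so after positions 44, 59.
SphI sites (GCATGC) start at positions 11, 84.
SphI cuts after base 5 of each site (before the last base), so after positions 15, 88.
Combined cut positions: 15, 44, 59, 88.
Linear molecule, 4 cuts → 5 fragments:
  1–15 → 15 bp
  16–44 → 29 bp
  45–59 → 15 bp
  60–88 → 29 bp
  89–116 → 28 bp
Sorted largest to smallest: 29, 29, 28, 15, 15 bp.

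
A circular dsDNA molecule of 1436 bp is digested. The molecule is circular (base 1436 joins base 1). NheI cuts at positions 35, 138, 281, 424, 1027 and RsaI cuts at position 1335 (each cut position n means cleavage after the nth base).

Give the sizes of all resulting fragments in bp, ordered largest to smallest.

Combined cut positions (sorted): 35, 138, 281, 424, 1027, 1335.
Circular molecule, 6 cuts → 6 fragments:
  138 − 35 = 103 bp
  281 − 138 = 143 bp
  424 − 281 = 143 bp
  1027 − 424 = 603 bp
  1335 − 1027 = 308 bp
  wrap: 1436 − 1335 + 35 = 136 bp
Sorted largest to smallest: 603, 308, 143, 143, 136, 103 bp.

603, 308, 143, 143, 136, 103 bp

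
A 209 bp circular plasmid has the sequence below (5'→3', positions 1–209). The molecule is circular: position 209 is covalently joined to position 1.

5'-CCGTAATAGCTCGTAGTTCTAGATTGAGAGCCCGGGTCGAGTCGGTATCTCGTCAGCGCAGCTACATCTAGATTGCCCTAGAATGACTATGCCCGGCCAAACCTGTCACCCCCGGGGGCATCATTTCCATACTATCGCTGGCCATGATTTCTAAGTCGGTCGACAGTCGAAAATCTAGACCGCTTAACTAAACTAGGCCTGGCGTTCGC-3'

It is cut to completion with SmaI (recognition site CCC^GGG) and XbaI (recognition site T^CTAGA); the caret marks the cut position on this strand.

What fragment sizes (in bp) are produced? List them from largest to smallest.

SmaI sites (CCCGGG) start at positions 31, 111.
SmaI cuts after base 3 of each site, so after positions 33, 113.
XbaI sites (TCTAGA) start at positions 18, 67, 174.
XbaI cuts after the first base of each site, so after positions 18, 67, 174.
Combined cut positions: 18, 33, 67, 113, 174.
Circular molecule, 5 cuts → 5 fragments:
  19–33 → 15 bp
  34–67 → 34 bp
  68–113 → 46 bp
  114–174 → 61 bp
  175–209 then 1–18 → 35 + 18 = 53 bp
Sorted largest to smallest: 61, 53, 46, 34, 15 bp.

61, 53, 46, 34, 15 bp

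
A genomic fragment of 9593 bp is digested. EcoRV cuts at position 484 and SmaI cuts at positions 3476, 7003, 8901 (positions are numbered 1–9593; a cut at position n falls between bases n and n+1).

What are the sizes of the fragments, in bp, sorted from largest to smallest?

Combined cut positions (sorted): 484, 3476, 7003, 8901.
Linear molecule, 4 cuts → 5 fragments:
  484 − 0 = 484 bp
  3476 − 484 = 2992 bp
  7003 − 3476 = 3527 bp
  8901 − 7003 = 1898 bp
  9593 − 8901 = 692 bp
Sorted largest to smallest: 3527, 2992, 1898, 692, 484 bp.

3527, 2992, 1898, 692, 484 bp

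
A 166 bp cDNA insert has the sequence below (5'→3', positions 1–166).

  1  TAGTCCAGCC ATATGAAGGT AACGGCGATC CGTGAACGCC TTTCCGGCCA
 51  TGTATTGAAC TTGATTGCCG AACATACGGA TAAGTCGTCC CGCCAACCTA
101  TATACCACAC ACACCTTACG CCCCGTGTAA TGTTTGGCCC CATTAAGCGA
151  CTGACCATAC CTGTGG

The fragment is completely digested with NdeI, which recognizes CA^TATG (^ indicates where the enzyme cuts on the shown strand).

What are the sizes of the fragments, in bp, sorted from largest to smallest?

155, 11 bp

The NdeI site (CATATG) starts at position 10.
NdeI cuts after base 2 of each site, so after position 11.
Linear molecule, 1 cut → 2 fragments:
  1–11 → 11 bp
  12–166 → 155 bp
Sorted largest to smallest: 155, 11 bp.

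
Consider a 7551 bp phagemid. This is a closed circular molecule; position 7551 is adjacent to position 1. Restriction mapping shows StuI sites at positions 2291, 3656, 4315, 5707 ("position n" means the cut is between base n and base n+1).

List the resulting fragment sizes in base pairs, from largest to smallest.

Circular molecule, 4 cuts → 4 fragments:
  3656 − 2291 = 1365 bp
  4315 − 3656 = 659 bp
  5707 − 4315 = 1392 bp
  wrap: 7551 − 5707 + 2291 = 4135 bp
Sorted largest to smallest: 4135, 1392, 1365, 659 bp.

4135, 1392, 1365, 659 bp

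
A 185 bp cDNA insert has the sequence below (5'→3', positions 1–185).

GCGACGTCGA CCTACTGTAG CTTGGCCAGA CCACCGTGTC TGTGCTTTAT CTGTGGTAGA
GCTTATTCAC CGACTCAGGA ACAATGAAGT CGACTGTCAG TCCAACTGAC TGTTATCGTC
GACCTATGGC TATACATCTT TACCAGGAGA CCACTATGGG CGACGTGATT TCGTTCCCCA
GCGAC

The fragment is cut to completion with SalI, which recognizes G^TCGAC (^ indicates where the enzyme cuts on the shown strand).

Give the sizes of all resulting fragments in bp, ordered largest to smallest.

SalI sites (GTCGAC) start at positions 6, 89, 118.
SalI cuts after the first base of each site, so after positions 6, 89, 118.
Linear molecule, 3 cuts → 4 fragments:
  1–6 → 6 bp
  7–89 → 83 bp
  90–118 → 29 bp
  119–185 → 67 bp
Sorted largest to smallest: 83, 67, 29, 6 bp.

83, 67, 29, 6 bp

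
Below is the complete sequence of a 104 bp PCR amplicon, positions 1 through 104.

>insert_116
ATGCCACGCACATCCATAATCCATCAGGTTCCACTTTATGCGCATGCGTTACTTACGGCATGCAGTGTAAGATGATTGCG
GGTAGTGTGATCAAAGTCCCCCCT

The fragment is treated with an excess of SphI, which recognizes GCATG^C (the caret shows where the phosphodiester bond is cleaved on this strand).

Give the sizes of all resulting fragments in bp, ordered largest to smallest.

SphI sites (GCATGC) start at positions 42, 58.
SphI cuts after base 5 of each site (before the last base), so after positions 46, 62.
Linear molecule, 2 cuts → 3 fragments:
  1–46 → 46 bp
  47–62 → 16 bp
  63–104 → 42 bp
Sorted largest to smallest: 46, 42, 16 bp.

46, 42, 16 bp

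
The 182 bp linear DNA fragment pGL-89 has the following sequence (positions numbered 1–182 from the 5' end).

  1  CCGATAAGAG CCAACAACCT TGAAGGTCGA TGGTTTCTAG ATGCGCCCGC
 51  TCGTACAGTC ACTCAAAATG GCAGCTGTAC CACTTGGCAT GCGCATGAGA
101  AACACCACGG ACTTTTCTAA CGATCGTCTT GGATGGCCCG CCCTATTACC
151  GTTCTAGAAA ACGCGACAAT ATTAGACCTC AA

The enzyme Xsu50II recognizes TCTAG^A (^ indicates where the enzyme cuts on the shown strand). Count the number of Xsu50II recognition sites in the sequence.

TCTAGA occurs starting at positions 36, 153.
Xsu50II cuts at 2 sites.

2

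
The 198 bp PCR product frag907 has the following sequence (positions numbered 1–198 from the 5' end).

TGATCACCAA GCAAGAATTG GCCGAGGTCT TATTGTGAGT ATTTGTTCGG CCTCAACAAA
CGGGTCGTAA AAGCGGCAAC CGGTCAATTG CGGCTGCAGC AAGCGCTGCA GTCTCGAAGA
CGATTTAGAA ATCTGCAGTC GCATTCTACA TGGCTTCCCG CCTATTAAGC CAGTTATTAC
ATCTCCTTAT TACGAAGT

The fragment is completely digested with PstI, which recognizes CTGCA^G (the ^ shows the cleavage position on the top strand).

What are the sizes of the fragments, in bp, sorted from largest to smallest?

PstI sites (CTGCAG) start at positions 94, 106, 133.
PstI cuts after base 5 of each site (before the last base), so after positions 98, 110, 137.
Linear molecule, 3 cuts → 4 fragments:
  1–98 → 98 bp
  99–110 → 12 bp
  111–137 → 27 bp
  138–198 → 61 bp
Sorted largest to smallest: 98, 61, 27, 12 bp.

98, 61, 27, 12 bp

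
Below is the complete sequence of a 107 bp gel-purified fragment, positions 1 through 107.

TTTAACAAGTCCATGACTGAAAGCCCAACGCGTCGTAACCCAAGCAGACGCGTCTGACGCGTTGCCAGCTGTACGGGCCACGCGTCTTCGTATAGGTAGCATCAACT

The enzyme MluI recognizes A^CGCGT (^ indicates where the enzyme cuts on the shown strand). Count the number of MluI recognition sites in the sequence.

ACGCGT occurs starting at positions 28, 48, 57, 80.
MluI cuts at 4 sites.

4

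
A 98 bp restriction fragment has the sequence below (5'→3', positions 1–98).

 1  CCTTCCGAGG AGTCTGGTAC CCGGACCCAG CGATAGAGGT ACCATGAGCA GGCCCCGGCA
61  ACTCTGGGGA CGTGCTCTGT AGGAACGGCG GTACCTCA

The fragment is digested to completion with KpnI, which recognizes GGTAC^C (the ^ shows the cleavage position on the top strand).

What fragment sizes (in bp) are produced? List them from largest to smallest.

52, 22, 20, 4 bp

KpnI sites (GGTACC) start at positions 16, 38, 90.
KpnI cuts after base 5 of each site (before the last base), so after positions 20, 42, 94.
Linear molecule, 3 cuts → 4 fragments:
  1–20 → 20 bp
  21–42 → 22 bp
  43–94 → 52 bp
  95–98 → 4 bp
Sorted largest to smallest: 52, 22, 20, 4 bp.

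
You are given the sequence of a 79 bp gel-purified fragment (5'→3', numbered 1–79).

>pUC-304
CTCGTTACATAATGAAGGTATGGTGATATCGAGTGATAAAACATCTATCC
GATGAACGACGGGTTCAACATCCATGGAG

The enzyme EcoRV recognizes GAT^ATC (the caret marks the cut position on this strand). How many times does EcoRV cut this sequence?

GATATC occurs starting at position 25.
EcoRV cuts at 1 site.

1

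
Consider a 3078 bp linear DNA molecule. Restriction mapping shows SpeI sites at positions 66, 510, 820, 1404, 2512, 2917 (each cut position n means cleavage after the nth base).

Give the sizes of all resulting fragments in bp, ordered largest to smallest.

1108, 584, 444, 405, 310, 161, 66 bp

Linear molecule, 6 cuts → 7 fragments:
  66 − 0 = 66 bp
  510 − 66 = 444 bp
  820 − 510 = 310 bp
  1404 − 820 = 584 bp
  2512 − 1404 = 1108 bp
  2917 − 2512 = 405 bp
  3078 − 2917 = 161 bp
Sorted largest to smallest: 1108, 584, 444, 405, 310, 161, 66 bp.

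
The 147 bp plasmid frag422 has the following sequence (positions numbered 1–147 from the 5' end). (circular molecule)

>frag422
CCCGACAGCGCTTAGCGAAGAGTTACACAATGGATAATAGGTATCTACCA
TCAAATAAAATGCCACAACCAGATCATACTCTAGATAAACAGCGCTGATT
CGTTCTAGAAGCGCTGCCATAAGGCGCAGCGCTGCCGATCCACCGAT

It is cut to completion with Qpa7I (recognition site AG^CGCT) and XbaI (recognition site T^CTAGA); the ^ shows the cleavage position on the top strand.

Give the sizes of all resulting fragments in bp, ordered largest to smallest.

72, 26, 18, 12, 12, 7 bp

Qpa7I sites (AGCGCT) start at positions 7, 91, 110, 128.
Qpa7I cuts after base 2 of each site, so after positions 8, 92, 111, 129.
XbaI sites (TCTAGA) start at positions 80, 104.
XbaI cuts after the first base of each site, so after positions 80, 104.
Combined cut positions: 8, 80, 92, 104, 111, 129.
Circular molecule, 6 cuts → 6 fragments:
  9–80 → 72 bp
  81–92 → 12 bp
  93–104 → 12 bp
  105–111 → 7 bp
  112–129 → 18 bp
  130–147 then 1–8 → 18 + 8 = 26 bp
Sorted largest to smallest: 72, 26, 18, 12, 12, 7 bp.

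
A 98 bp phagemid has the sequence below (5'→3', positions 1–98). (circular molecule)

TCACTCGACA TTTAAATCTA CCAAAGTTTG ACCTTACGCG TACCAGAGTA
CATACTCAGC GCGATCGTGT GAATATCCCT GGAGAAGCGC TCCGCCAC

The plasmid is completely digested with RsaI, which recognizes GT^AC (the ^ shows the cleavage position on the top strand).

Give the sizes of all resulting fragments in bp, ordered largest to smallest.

90, 8 bp

RsaI sites (GTAC) start at positions 40, 48.
RsaI cuts after base 2 of each site, so after positions 41, 49.
Circular molecule, 2 cuts → 2 fragments:
  42–49 → 8 bp
  50–98 then 1–41 → 49 + 41 = 90 bp
Sorted largest to smallest: 90, 8 bp.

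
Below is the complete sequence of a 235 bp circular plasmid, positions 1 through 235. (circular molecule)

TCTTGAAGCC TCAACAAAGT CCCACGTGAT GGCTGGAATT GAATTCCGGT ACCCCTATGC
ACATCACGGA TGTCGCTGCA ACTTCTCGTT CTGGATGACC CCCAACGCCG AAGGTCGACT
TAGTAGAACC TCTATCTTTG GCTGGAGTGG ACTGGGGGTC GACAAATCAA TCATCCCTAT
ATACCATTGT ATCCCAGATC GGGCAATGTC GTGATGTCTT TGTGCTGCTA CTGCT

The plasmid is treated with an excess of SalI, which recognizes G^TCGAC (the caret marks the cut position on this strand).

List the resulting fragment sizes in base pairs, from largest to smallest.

SalI sites (GTCGAC) start at positions 114, 158.
SalI cuts after the first base of each site, so after positions 114, 158.
Circular molecule, 2 cuts → 2 fragments:
  115–158 → 44 bp
  159–235 then 1–114 → 77 + 114 = 191 bp
Sorted largest to smallest: 191, 44 bp.

191, 44 bp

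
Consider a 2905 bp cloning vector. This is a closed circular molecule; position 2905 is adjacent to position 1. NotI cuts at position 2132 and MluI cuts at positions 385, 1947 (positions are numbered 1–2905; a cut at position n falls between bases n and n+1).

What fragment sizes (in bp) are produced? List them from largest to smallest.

Combined cut positions (sorted): 385, 1947, 2132.
Circular molecule, 3 cuts → 3 fragments:
  1947 − 385 = 1562 bp
  2132 − 1947 = 185 bp
  wrap: 2905 − 2132 + 385 = 1158 bp
Sorted largest to smallest: 1562, 1158, 185 bp.

1562, 1158, 185 bp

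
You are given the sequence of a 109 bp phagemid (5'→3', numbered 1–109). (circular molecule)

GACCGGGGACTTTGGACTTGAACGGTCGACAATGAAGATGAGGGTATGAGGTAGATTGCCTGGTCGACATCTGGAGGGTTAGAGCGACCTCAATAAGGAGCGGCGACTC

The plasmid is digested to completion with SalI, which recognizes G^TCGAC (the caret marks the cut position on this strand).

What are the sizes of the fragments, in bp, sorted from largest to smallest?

71, 38 bp

SalI sites (GTCGAC) start at positions 25, 63.
SalI cuts after the first base of each site, so after positions 25, 63.
Circular molecule, 2 cuts → 2 fragments:
  26–63 → 38 bp
  64–109 then 1–25 → 46 + 25 = 71 bp
Sorted largest to smallest: 71, 38 bp.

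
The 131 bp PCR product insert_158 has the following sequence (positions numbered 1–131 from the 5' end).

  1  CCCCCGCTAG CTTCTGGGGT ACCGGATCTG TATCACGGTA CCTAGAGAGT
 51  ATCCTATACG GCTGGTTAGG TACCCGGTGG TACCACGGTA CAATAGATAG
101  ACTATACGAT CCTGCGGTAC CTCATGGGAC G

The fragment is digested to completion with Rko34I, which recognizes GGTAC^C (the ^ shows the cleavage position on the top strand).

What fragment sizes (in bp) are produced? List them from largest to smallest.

Rko34I sites (GGTACC) start at positions 18, 37, 69, 79, 116.
Rko34I cuts after base 5 of each site (before the last base), so after positions 22, 41, 73, 83, 120.
Linear molecule, 5 cuts → 6 fragments:
  1–22 → 22 bp
  23–41 → 19 bp
  42–73 → 32 bp
  74–83 → 10 bp
  84–120 → 37 bp
  121–131 → 11 bp
Sorted largest to smallest: 37, 32, 22, 19, 11, 10 bp.

37, 32, 22, 19, 11, 10 bp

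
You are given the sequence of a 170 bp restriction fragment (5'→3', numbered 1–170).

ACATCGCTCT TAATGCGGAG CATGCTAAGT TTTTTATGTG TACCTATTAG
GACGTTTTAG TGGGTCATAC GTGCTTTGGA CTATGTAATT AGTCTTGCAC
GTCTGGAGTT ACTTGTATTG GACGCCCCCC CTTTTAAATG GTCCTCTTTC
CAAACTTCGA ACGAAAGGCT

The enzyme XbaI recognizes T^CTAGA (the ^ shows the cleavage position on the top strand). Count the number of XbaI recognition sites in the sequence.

0

No occurrence of TCTAGA is present in the sequence.
XbaI does not cut: 0 sites.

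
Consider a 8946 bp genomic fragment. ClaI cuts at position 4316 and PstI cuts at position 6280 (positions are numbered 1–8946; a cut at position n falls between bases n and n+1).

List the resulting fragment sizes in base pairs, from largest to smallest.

4316, 2666, 1964 bp

Combined cut positions (sorted): 4316, 6280.
Linear molecule, 2 cuts → 3 fragments:
  4316 − 0 = 4316 bp
  6280 − 4316 = 1964 bp
  8946 − 6280 = 2666 bp
Sorted largest to smallest: 4316, 2666, 1964 bp.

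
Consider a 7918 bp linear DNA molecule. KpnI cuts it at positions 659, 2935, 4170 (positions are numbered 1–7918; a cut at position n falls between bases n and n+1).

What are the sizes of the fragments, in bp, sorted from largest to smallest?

3748, 2276, 1235, 659 bp

Linear molecule, 3 cuts → 4 fragments:
  659 − 0 = 659 bp
  2935 − 659 = 2276 bp
  4170 − 2935 = 1235 bp
  7918 − 4170 = 3748 bp
Sorted largest to smallest: 3748, 2276, 1235, 659 bp.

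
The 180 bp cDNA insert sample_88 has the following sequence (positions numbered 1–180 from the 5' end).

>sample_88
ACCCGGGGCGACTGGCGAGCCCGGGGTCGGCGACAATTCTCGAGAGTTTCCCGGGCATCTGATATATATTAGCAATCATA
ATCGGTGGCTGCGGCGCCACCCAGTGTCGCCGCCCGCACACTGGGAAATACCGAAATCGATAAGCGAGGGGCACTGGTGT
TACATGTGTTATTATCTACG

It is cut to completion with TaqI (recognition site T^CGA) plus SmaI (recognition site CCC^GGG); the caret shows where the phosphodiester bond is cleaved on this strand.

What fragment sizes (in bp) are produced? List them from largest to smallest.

85, 43, 18, 18, 12, 4 bp

TaqI sites (TCGA) start at positions 40, 137.
TaqI cuts after the first base of each site, so after positions 40, 137.
SmaI sites (CCCGGG) start at positions 2, 20, 50.
SmaI cuts after base 3 of each site, so after positions 4, 22, 52.
Combined cut positions: 4, 22, 40, 52, 137.
Linear molecule, 5 cuts → 6 fragments:
  1–4 → 4 bp
  5–22 → 18 bp
  23–40 → 18 bp
  41–52 → 12 bp
  53–137 → 85 bp
  138–180 → 43 bp
Sorted largest to smallest: 85, 43, 18, 18, 12, 4 bp.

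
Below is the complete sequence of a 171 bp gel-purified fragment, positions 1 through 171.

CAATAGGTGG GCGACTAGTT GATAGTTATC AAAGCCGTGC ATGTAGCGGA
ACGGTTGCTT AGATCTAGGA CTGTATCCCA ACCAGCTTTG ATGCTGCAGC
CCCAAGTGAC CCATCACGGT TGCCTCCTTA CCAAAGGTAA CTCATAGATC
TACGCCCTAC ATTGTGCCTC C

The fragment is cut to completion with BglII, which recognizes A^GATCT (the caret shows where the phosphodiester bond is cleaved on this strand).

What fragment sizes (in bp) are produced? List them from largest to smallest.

BglII sites (AGATCT) start at positions 61, 146.
BglII cuts after the first base of each site, so after positions 61, 146.
Linear molecule, 2 cuts → 3 fragments:
  1–61 → 61 bp
  62–146 → 85 bp
  147–171 → 25 bp
Sorted largest to smallest: 85, 61, 25 bp.

85, 61, 25 bp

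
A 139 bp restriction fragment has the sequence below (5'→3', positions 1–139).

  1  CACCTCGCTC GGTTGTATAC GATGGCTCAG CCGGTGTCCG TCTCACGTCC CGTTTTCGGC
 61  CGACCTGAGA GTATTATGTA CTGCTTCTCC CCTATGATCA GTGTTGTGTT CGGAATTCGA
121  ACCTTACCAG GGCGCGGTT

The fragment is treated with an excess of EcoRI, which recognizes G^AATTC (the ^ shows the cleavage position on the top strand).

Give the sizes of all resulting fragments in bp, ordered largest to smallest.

The EcoRI site (GAATTC) starts at position 113.
EcoRI cuts after the first base of each site, so after position 113.
Linear molecule, 1 cut → 2 fragments:
  1–113 → 113 bp
  114–139 → 26 bp
Sorted largest to smallest: 113, 26 bp.

113, 26 bp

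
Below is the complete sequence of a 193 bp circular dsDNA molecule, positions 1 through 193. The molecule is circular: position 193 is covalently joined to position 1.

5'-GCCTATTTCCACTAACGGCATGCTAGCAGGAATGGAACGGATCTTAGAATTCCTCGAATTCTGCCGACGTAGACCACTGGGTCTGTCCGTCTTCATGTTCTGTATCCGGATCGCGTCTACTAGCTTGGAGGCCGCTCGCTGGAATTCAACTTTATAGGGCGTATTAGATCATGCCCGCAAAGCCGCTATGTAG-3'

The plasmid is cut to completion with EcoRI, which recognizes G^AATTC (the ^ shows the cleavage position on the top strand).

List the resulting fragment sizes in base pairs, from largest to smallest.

EcoRI sites (GAATTC) start at positions 47, 56, 142.
EcoRI cuts after the first base of each site, so after positions 47, 56, 142.
Circular molecule, 3 cuts → 3 fragments:
  48–56 → 9 bp
  57–142 → 86 bp
  143–193 then 1–47 → 51 + 47 = 98 bp
Sorted largest to smallest: 98, 86, 9 bp.

98, 86, 9 bp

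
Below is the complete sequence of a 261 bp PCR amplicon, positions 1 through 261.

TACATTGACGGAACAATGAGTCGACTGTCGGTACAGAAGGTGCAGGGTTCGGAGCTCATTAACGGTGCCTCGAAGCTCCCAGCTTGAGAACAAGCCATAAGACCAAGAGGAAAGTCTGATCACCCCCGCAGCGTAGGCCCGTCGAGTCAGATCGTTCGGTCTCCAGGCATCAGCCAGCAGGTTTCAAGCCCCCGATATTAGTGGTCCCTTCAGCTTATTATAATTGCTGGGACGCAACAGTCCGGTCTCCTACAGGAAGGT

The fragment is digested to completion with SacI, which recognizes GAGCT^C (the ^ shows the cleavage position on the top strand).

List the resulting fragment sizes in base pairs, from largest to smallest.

205, 56 bp

The SacI site (GAGCTC) starts at position 52.
SacI cuts after base 5 of each site (before the last base), so after position 56.
Linear molecule, 1 cut → 2 fragments:
  1–56 → 56 bp
  57–261 → 205 bp
Sorted largest to smallest: 205, 56 bp.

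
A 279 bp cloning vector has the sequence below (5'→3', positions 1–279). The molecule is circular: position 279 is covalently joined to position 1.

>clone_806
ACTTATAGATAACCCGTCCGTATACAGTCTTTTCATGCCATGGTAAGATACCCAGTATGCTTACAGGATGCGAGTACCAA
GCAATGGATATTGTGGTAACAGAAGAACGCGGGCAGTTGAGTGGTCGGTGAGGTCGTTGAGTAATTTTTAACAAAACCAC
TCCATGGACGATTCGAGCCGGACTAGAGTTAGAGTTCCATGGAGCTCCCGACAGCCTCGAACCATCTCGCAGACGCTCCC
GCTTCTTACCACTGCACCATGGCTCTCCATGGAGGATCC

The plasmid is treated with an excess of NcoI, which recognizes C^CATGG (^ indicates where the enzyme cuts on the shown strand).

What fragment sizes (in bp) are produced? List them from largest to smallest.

NcoI sites (CCATGG) start at positions 38, 162, 197, 257, 267.
NcoI cuts after the first base of each site, so after positions 38, 162, 197, 257, 267.
Circular molecule, 5 cuts → 5 fragments:
  39–162 → 124 bp
  163–197 → 35 bp
  198–257 → 60 bp
  258–267 → 10 bp
  268–279 then 1–38 → 12 + 38 = 50 bp
Sorted largest to smallest: 124, 60, 50, 35, 10 bp.

124, 60, 50, 35, 10 bp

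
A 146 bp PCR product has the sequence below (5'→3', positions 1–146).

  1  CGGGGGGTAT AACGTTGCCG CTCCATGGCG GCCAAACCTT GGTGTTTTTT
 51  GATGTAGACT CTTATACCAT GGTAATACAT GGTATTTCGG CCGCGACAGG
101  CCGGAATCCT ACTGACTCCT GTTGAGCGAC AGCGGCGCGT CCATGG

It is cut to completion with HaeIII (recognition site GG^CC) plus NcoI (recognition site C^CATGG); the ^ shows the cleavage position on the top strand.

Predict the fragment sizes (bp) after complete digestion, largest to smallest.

HaeIII sites (GGCC) start at positions 30, 89, 99.
HaeIII cuts after base 2 of each site, so after positions 31, 90, 100.
NcoI sites (CCATGG) start at positions 23, 67, 141.
NcoI cuts after the first base of each site, so after positions 23, 67, 141.
Combined cut positions: 23, 31, 67, 90, 100, 141.
Linear molecule, 6 cuts → 7 fragments:
  1–23 → 23 bp
  24–31 → 8 bp
  32–67 → 36 bp
  68–90 → 23 bp
  91–100 → 10 bp
  101–141 → 41 bp
  142–146 → 5 bp
Sorted largest to smallest: 41, 36, 23, 23, 10, 8, 5 bp.

41, 36, 23, 23, 10, 8, 5 bp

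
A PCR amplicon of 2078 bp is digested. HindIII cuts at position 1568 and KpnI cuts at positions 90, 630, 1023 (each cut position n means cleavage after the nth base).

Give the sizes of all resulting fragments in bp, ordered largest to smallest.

545, 540, 510, 393, 90 bp

Combined cut positions (sorted): 90, 630, 1023, 1568.
Linear molecule, 4 cuts → 5 fragments:
  90 − 0 = 90 bp
  630 − 90 = 540 bp
  1023 − 630 = 393 bp
  1568 − 1023 = 545 bp
  2078 − 1568 = 510 bp
Sorted largest to smallest: 545, 540, 510, 393, 90 bp.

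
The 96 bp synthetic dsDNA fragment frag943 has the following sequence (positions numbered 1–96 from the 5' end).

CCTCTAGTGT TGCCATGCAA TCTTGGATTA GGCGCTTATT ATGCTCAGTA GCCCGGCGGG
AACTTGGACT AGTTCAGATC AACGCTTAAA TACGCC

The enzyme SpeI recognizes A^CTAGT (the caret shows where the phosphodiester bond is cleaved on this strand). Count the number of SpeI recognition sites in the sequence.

ACTAGT occurs starting at position 68.
SpeI cuts at 1 site.

1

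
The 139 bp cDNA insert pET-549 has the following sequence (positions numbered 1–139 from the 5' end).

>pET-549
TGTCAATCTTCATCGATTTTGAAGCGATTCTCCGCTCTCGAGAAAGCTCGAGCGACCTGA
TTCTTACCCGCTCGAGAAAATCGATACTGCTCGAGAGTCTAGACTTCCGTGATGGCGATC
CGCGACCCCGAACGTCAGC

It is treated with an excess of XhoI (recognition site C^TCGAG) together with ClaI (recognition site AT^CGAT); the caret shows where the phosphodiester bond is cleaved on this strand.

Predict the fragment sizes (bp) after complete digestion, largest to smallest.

49, 24, 24, 13, 10, 10, 9 bp

XhoI sites (CTCGAG) start at positions 37, 47, 71, 90.
XhoI cuts after the first base of each site, so after positions 37, 47, 71, 90.
ClaI sites (ATCGAT) start at positions 12, 80.
ClaI cuts after base 2 of each site, so after positions 13, 81.
Combined cut positions: 13, 37, 47, 71, 81, 90.
Linear molecule, 6 cuts → 7 fragments:
  1–13 → 13 bp
  14–37 → 24 bp
  38–47 → 10 bp
  48–71 → 24 bp
  72–81 → 10 bp
  82–90 → 9 bp
  91–139 → 49 bp
Sorted largest to smallest: 49, 24, 24, 13, 10, 10, 9 bp.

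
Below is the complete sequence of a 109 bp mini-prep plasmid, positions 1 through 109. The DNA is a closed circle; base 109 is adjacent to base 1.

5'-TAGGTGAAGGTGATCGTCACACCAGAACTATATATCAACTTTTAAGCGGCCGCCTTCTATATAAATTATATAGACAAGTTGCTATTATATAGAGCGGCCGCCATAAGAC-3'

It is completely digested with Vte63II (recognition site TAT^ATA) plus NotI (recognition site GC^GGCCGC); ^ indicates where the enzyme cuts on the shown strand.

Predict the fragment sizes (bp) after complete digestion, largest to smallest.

45, 19, 16, 13, 9, 7 bp

Vte63II sites (TATATA) start at positions 29, 58, 67, 86.
Vte63II cuts after base 3 of each site, so after positions 31, 60, 69, 88.
NotI sites (GCGGCCGC) start at positions 46, 94.
NotI cuts after base 2 of each site, so after positions 47, 95.
Combined cut positions: 31, 47, 60, 69, 88, 95.
Circular molecule, 6 cuts → 6 fragments:
  32–47 → 16 bp
  48–60 → 13 bp
  61–69 → 9 bp
  70–88 → 19 bp
  89–95 → 7 bp
  96–109 then 1–31 → 14 + 31 = 45 bp
Sorted largest to smallest: 45, 19, 16, 13, 9, 7 bp.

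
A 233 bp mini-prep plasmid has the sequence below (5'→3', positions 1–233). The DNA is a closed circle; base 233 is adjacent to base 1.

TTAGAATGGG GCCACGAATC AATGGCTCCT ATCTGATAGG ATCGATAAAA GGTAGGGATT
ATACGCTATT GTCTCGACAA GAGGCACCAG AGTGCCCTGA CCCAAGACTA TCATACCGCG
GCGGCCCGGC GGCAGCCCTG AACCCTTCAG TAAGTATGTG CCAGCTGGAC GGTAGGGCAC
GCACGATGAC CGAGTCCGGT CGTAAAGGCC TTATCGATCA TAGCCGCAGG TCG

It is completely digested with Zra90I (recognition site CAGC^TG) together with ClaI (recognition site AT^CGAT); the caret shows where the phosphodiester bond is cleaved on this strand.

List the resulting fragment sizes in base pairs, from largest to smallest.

The Zra90I site (CAGCTG) starts at position 162.
Zra90I cuts after base 4 of each site, so after position 165.
ClaI sites (ATCGAT) start at positions 41, 213.
ClaI cuts after base 2 of each site, so after positions 42, 214.
Combined cut positions: 42, 165, 214.
Circular molecule, 3 cuts → 3 fragments:
  43–165 → 123 bp
  166–214 → 49 bp
  215–233 then 1–42 → 19 + 42 = 61 bp
Sorted largest to smallest: 123, 61, 49 bp.

123, 61, 49 bp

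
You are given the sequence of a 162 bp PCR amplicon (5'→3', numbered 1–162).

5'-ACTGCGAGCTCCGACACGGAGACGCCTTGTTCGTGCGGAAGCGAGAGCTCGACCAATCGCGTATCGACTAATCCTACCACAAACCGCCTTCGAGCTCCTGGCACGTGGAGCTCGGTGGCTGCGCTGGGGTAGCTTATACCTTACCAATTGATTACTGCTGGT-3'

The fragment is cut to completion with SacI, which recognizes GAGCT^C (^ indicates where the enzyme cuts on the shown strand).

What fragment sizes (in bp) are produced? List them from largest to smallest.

SacI sites (GAGCTC) start at positions 6, 45, 92, 108.
SacI cuts after base 5 of each site (before the last base), so after positions 10, 49, 96, 112.
Linear molecule, 4 cuts → 5 fragments:
  1–10 → 10 bp
  11–49 → 39 bp
  50–96 → 47 bp
  97–112 → 16 bp
  113–162 → 50 bp
Sorted largest to smallest: 50, 47, 39, 16, 10 bp.

50, 47, 39, 16, 10 bp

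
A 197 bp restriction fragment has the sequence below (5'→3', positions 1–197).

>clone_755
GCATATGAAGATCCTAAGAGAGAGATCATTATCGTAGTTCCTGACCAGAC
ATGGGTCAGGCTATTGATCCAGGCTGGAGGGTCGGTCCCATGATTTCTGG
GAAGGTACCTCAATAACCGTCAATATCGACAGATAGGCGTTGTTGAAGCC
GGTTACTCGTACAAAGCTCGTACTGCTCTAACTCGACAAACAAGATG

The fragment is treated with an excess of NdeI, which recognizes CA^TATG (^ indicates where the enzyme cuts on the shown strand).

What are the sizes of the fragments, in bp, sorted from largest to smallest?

The NdeI site (CATATG) starts at position 2.
NdeI cuts after base 2 of each site, so after position 3.
Linear molecule, 1 cut → 2 fragments:
  1–3 → 3 bp
  4–197 → 194 bp
Sorted largest to smallest: 194, 3 bp.

194, 3 bp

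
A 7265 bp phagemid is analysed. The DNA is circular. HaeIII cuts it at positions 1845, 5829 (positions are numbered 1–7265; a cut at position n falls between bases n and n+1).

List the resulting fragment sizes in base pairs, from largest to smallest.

Circular molecule, 2 cuts → 2 fragments:
  5829 − 1845 = 3984 bp
  wrap: 7265 − 5829 + 1845 = 3281 bp
Sorted largest to smallest: 3984, 3281 bp.

3984, 3281 bp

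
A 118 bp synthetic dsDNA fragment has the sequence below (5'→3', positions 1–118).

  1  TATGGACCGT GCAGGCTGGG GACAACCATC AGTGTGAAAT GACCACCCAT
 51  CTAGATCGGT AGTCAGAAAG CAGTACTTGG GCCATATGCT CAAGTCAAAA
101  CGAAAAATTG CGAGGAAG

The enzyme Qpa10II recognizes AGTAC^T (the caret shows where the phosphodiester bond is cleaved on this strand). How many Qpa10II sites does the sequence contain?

1

AGTACT occurs starting at position 72.
Qpa10II cuts at 1 site.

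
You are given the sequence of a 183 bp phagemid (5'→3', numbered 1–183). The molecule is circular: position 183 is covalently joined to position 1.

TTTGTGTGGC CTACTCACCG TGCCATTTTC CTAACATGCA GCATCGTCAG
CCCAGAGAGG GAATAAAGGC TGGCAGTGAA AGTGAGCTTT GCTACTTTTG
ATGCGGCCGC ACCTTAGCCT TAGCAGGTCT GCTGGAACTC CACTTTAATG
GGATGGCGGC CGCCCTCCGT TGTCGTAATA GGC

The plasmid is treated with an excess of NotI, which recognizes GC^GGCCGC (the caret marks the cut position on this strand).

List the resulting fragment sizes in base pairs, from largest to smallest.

NotI sites (GCGGCCGC) start at positions 103, 156.
NotI cuts after base 2 of each site, so after positions 104, 157.
Circular molecule, 2 cuts → 2 fragments:
  105–157 → 53 bp
  158–183 then 1–104 → 26 + 104 = 130 bp
Sorted largest to smallest: 130, 53 bp.

130, 53 bp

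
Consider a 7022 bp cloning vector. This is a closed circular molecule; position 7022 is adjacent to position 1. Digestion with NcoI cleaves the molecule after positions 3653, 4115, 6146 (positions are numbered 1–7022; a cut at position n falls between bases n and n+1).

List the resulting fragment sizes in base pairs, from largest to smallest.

Circular molecule, 3 cuts → 3 fragments:
  4115 − 3653 = 462 bp
  6146 − 4115 = 2031 bp
  wrap: 7022 − 6146 + 3653 = 4529 bp
Sorted largest to smallest: 4529, 2031, 462 bp.

4529, 2031, 462 bp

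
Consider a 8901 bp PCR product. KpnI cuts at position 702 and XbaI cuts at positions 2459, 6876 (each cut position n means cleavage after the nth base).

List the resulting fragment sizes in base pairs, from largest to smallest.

4417, 2025, 1757, 702 bp

Combined cut positions (sorted): 702, 2459, 6876.
Linear molecule, 3 cuts → 4 fragments:
  702 − 0 = 702 bp
  2459 − 702 = 1757 bp
  6876 − 2459 = 4417 bp
  8901 − 6876 = 2025 bp
Sorted largest to smallest: 4417, 2025, 1757, 702 bp.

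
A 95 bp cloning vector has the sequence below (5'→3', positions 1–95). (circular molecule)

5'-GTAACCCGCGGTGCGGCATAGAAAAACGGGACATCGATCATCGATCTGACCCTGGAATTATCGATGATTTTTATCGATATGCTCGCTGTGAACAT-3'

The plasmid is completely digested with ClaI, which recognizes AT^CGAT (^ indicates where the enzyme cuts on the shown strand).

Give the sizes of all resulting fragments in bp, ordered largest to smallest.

ClaI sites (ATCGAT) start at positions 33, 40, 60, 73.
ClaI cuts after base 2 of each site, so after positions 34, 41, 61, 74.
Circular molecule, 4 cuts → 4 fragments:
  35–41 → 7 bp
  42–61 → 20 bp
  62–74 → 13 bp
  75–95 then 1–34 → 21 + 34 = 55 bp
Sorted largest to smallest: 55, 20, 13, 7 bp.

55, 20, 13, 7 bp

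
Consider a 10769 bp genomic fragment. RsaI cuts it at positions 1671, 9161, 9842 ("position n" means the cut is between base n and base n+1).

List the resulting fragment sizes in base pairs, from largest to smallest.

Linear molecule, 3 cuts → 4 fragments:
  1671 − 0 = 1671 bp
  9161 − 1671 = 7490 bp
  9842 − 9161 = 681 bp
  10769 − 9842 = 927 bp
Sorted largest to smallest: 7490, 1671, 927, 681 bp.

7490, 1671, 927, 681 bp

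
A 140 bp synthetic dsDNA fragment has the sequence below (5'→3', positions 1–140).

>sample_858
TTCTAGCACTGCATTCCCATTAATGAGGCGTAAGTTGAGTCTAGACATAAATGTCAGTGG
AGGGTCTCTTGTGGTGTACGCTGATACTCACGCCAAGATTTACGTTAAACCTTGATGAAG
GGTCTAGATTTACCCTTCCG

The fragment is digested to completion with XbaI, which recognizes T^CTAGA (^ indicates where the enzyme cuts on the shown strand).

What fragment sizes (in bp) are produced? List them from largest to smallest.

83, 40, 17 bp

XbaI sites (TCTAGA) start at positions 40, 123.
XbaI cuts after the first base of each site, so after positions 40, 123.
Linear molecule, 2 cuts → 3 fragments:
  1–40 → 40 bp
  41–123 → 83 bp
  124–140 → 17 bp
Sorted largest to smallest: 83, 40, 17 bp.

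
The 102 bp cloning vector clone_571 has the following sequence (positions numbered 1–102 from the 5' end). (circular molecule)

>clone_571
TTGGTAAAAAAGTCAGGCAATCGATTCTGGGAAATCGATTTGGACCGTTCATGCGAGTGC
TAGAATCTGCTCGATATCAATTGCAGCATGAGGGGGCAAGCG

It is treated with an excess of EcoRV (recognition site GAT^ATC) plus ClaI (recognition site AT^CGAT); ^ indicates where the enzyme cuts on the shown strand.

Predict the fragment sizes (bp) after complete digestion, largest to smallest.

The EcoRV site (GATATC) starts at position 73.
EcoRV cuts after base 3 of each site, so after position 75.
ClaI sites (ATCGAT) start at positions 20, 34.
ClaI cuts after base 2 of each site, so after positions 21, 35.
Combined cut positions: 21, 35, 75.
Circular molecule, 3 cuts → 3 fragments:
  22–35 → 14 bp
  36–75 → 40 bp
  76–102 then 1–21 → 27 + 21 = 48 bp
Sorted largest to smallest: 48, 40, 14 bp.

48, 40, 14 bp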